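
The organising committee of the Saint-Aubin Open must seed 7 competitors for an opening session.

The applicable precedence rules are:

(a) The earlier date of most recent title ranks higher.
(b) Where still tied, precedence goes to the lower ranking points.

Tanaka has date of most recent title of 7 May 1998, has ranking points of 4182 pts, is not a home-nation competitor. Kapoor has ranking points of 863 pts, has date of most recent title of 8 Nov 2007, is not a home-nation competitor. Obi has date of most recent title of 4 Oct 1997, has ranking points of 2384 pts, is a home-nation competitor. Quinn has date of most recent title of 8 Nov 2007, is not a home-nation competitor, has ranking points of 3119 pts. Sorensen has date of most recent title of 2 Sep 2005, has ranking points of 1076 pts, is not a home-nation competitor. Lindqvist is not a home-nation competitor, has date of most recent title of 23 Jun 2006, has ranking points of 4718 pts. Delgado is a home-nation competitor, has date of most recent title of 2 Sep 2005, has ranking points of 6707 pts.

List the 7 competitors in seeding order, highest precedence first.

By date of most recent title (earlier first): Obi (4 Oct 1997); then Tanaka (7 May 1998); then Sorensen and Delgado (both 2 Sep 2005); then Lindqvist (23 Jun 2006); then Kapoor and Quinn (both 8 Nov 2007).
Among Sorensen and Delgado, by ranking points (lower first): Sorensen (1076 pts) before Delgado (6707 pts).
Among Kapoor and Quinn, by ranking points (lower first): Kapoor (863 pts) before Quinn (3119 pts).
Full order: Obi, Tanaka, Sorensen, Delgado, Lindqvist, Kapoor, Quinn.

Obi, Tanaka, Sorensen, Delgado, Lindqvist, Kapoor, Quinn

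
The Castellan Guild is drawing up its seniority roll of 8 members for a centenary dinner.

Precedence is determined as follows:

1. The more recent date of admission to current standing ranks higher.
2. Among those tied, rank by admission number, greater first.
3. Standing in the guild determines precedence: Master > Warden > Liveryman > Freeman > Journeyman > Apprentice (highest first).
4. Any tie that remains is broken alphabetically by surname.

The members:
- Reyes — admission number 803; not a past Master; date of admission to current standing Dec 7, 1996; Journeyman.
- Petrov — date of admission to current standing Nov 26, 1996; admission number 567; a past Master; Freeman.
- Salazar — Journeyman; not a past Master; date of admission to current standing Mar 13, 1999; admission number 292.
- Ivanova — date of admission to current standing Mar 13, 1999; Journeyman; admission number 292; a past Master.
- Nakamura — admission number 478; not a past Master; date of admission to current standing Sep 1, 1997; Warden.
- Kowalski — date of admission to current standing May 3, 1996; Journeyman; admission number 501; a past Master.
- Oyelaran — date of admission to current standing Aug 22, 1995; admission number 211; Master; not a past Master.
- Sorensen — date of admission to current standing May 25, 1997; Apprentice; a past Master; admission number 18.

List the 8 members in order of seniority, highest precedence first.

By date of admission to current standing (later first): Ivanova and Salazar (both Mar 13, 1999); then Nakamura (Sep 1, 1997); then Sorensen (May 25, 1997); then Reyes (Dec 7, 1996); then Petrov (Nov 26, 1996); then Kowalski (May 3, 1996); then Oyelaran (Aug 22, 1995).
Ivanova and Salazar both have admission number 292, so the next rule applies.
Ivanova and Salazar are each Journeyman, so the next rule applies.
Among Ivanova and Salazar, alphabetically by surname: Ivanova before Salazar.
Full order: Ivanova, Salazar, Nakamura, Sorensen, Reyes, Petrov, Kowalski, Oyelaran.

Ivanova, Salazar, Nakamura, Sorensen, Reyes, Petrov, Kowalski, Oyelaran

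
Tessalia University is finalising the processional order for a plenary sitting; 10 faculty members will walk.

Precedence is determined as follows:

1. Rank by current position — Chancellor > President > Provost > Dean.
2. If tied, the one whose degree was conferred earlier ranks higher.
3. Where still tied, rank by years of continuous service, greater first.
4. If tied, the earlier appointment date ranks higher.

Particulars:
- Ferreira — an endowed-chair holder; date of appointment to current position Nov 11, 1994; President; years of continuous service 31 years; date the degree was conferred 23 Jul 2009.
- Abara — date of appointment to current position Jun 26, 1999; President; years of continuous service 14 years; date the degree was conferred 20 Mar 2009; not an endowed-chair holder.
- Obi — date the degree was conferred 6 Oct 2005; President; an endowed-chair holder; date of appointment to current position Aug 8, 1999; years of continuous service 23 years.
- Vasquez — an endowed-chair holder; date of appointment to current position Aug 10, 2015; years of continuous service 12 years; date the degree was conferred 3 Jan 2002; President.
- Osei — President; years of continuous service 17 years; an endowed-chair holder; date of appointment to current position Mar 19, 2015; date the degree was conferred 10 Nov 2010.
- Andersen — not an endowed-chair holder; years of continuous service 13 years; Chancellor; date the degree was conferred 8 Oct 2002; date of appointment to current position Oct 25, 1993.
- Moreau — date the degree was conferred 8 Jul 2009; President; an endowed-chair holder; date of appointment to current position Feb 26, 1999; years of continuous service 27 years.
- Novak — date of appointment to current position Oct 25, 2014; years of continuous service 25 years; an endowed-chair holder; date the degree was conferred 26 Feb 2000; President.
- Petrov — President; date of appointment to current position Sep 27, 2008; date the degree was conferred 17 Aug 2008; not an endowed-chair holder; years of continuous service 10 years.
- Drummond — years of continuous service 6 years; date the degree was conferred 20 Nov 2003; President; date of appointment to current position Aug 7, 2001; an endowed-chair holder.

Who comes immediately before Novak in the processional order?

Andersen

By current position: Andersen (Chancellor); then Novak, Vasquez, Drummond, Obi, Petrov, Abara, Moreau, Ferreira and Osei (President).
Among Novak, Vasquez, Drummond, Obi, Petrov, Abara, Moreau, Ferreira and Osei, by date the degree was conferred (earlier first): Novak (26 Feb 2000) before Vasquez (3 Jan 2002) before Drummond (20 Nov 2003) before Obi (6 Oct 2005) before Petrov (17 Aug 2008) before Abara (20 Mar 2009) before Moreau (8 Jul 2009) before Ferreira (23 Jul 2009) before Osei (10 Nov 2010).
Order: Andersen, Novak, Vasquez, Drummond, Obi, Petrov, Abara, Moreau, Ferreira, Osei.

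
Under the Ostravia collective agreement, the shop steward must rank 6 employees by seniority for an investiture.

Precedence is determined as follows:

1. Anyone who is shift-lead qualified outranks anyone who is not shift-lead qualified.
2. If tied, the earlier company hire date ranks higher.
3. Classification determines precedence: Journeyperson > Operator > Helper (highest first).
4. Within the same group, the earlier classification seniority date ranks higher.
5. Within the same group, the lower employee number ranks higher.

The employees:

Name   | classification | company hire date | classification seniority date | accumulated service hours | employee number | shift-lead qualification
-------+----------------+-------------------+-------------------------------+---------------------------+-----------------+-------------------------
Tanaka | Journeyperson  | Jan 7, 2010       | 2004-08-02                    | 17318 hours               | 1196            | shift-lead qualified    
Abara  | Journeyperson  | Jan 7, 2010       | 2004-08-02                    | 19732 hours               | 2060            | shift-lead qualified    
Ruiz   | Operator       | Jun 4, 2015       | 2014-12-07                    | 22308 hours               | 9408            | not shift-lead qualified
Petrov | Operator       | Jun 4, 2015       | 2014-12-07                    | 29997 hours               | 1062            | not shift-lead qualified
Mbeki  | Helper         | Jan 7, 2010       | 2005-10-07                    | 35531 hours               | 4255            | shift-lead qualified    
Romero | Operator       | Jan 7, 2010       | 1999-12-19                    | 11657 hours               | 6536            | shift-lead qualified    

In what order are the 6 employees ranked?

Tanaka, Abara, Romero, Mbeki, Petrov, Ruiz

By the first rule: Tanaka, Abara, Romero and Mbeki (each shift-lead qualified); then Petrov and Ruiz (both not shift-lead qualified).
Tanaka, Abara, Romero and Mbeki all have company hire date Jan 7, 2010, so the next rule applies.
Among Tanaka, Abara, Romero and Mbeki, by classification: Tanaka and Abara (Journeyperson) before Romero (Operator) before Mbeki (Helper).
Tanaka and Abara both have classification seniority date 2004-08-02, so the next rule applies.
Among Tanaka and Abara, by employee number (lower first): Tanaka (1196) before Abara (2060).
Petrov and Ruiz both have company hire date Jun 4, 2015, so the next rule applies.
Petrov and Ruiz are each Operator, so the next rule applies.
Petrov and Ruiz both have classification seniority date 2014-12-07, so the next rule applies.
Among Petrov and Ruiz, by employee number (lower first): Petrov (1062) before Ruiz (9408).
Full order: Tanaka, Abara, Romero, Mbeki, Petrov, Ruiz.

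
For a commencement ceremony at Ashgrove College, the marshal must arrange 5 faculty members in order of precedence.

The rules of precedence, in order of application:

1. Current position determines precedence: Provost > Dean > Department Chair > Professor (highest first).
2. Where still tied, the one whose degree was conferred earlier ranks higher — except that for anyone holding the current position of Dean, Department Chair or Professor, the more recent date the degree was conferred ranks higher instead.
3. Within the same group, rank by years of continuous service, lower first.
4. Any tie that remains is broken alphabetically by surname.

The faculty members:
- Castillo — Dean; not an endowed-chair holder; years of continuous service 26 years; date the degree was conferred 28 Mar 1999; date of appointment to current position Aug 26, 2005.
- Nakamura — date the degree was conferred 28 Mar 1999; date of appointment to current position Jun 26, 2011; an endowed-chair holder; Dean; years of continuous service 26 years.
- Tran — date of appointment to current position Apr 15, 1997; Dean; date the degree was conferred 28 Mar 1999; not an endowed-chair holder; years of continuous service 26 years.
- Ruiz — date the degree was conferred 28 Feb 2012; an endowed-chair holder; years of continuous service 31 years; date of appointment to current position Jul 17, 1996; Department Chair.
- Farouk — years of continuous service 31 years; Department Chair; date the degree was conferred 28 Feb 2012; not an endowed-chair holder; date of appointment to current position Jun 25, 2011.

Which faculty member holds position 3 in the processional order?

By current position: Castillo, Nakamura and Tran (Dean); then Farouk and Ruiz (Department Chair).
Castillo, Nakamura and Tran all have date the degree was conferred 28 Mar 1999, so the next rule applies.
Castillo, Nakamura and Tran all have years of continuous service 26 years, so the next rule applies.
Among Castillo, Nakamura and Tran, alphabetically by surname: Castillo before Nakamura before Tran.
Farouk and Ruiz both have date the degree was conferred 28 Feb 2012, so the next rule applies.
Farouk and Ruiz both have years of continuous service 31 years, so the next rule applies.
Among Farouk and Ruiz, alphabetically by surname: Farouk before Ruiz.
Order: Castillo, Nakamura, Tran, Farouk, Ruiz.

Tran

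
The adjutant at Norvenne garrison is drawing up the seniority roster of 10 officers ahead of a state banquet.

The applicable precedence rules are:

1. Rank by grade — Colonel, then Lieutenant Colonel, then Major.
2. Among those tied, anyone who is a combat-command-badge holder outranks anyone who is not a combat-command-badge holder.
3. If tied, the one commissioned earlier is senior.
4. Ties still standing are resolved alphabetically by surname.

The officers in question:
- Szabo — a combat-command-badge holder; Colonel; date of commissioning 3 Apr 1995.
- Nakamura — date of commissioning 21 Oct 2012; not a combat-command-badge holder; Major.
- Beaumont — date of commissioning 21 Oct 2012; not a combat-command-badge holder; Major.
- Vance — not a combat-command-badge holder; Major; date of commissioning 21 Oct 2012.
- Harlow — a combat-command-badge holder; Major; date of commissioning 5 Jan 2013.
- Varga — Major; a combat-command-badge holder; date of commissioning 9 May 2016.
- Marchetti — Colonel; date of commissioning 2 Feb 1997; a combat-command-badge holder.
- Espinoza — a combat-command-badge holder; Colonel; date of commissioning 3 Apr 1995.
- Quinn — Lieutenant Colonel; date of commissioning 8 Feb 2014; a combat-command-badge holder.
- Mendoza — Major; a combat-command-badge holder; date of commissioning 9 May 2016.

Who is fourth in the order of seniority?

Quinn

By grade: Espinoza, Szabo and Marchetti (Colonel); then Quinn (Lieutenant Colonel); then Harlow, Mendoza, Varga, Beaumont, Nakamura and Vance (Major).
Espinoza, Szabo and Marchetti are each a combat-command-badge holder, so the next rule applies.
Among Espinoza, Szabo and Marchetti, by date of commissioning (earlier first): Espinoza and Szabo (3 Apr 1995) before Marchetti (2 Feb 1997).
Among Espinoza and Szabo, alphabetically by surname: Espinoza before Szabo.
Among Harlow, Mendoza, Varga, Beaumont, Nakamura and Vance, a combat-command-badge holder before not a combat-command-badge holder: Harlow, Mendoza and Varga (a combat-command-badge holder) before Beaumont, Nakamura and Vance (not a combat-command-badge holder).
Among Harlow, Mendoza and Varga, by date of commissioning (earlier first): Harlow (5 Jan 2013) before Mendoza and Varga (9 May 2016).
Among Mendoza and Varga, alphabetically by surname: Mendoza before Varga.
Beaumont, Nakamura and Vance all have date of commissioning 21 Oct 2012, so the next rule applies.
Among Beaumont, Nakamura and Vance, alphabetically by surname: Beaumont before Nakamura before Vance.
Order: Espinoza, Szabo, Marchetti, Quinn, Harlow, Mendoza, Varga, Beaumont, Nakamura, Vance.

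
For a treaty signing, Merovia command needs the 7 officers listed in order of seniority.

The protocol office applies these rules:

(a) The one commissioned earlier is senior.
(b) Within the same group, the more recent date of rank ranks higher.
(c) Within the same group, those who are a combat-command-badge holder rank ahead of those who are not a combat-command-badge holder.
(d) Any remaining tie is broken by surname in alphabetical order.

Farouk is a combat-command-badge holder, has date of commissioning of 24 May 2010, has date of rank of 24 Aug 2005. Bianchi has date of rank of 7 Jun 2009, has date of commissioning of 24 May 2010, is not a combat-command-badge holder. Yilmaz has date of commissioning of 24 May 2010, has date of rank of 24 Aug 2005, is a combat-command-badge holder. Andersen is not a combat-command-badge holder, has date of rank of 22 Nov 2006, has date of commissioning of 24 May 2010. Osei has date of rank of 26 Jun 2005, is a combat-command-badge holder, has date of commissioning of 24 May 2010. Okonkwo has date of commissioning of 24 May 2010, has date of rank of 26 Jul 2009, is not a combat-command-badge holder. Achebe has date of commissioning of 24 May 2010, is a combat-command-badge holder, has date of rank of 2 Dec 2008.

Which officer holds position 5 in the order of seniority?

By date of commissioning (earlier first): Okonkwo, Bianchi, Achebe, Andersen, Farouk, Yilmaz and Osei (each 24 May 2010).
Among Okonkwo, Bianchi, Achebe, Andersen, Farouk, Yilmaz and Osei, by date of rank (later first): Okonkwo (26 Jul 2009) before Bianchi (7 Jun 2009) before Achebe (2 Dec 2008) before Andersen (22 Nov 2006) before Farouk and Yilmaz (24 Aug 2005) before Osei (26 Jun 2005).
Farouk and Yilmaz are each a combat-command-badge holder, so the next rule applies.
Among Farouk and Yilmaz, alphabetically by surname: Farouk before Yilmaz.
Order: Okonkwo, Bianchi, Achebe, Andersen, Farouk, Yilmaz, Osei.

Farouk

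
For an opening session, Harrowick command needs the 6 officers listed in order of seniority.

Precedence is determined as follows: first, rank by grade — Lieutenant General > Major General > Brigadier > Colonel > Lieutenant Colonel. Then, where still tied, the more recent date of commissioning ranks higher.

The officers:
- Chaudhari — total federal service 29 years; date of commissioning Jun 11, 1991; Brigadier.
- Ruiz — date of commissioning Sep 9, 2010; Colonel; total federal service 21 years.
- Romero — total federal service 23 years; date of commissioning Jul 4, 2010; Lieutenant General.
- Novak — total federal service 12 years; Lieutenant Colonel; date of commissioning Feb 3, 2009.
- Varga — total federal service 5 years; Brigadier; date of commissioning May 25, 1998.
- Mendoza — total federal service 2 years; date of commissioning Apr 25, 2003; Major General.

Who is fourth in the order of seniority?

Chaudhari

By grade: Romero (Lieutenant General); then Mendoza (Major General); then Varga and Chaudhari (Brigadier); then Ruiz (Colonel); then Novak (Lieutenant Colonel).
Among Varga and Chaudhari, by date of commissioning (later first): Varga (May 25, 1998) before Chaudhari (Jun 11, 1991).
Order: Romero, Mendoza, Varga, Chaudhari, Ruiz, Novak.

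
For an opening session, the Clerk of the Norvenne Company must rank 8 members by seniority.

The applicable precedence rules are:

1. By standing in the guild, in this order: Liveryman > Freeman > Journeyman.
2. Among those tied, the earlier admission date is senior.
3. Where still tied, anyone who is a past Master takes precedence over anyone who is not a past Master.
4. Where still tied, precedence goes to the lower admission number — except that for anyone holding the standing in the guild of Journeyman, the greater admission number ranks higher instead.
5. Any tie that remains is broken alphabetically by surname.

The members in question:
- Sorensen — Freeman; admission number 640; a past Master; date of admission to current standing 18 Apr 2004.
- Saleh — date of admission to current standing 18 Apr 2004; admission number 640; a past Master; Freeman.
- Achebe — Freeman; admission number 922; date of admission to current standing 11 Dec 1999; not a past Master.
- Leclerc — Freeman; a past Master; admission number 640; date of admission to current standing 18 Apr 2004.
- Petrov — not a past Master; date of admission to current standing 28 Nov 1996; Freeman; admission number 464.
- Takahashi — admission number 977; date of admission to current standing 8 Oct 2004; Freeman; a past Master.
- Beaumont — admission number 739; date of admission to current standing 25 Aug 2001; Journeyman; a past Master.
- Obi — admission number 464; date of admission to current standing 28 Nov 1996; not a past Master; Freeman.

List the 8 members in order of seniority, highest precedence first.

Obi, Petrov, Achebe, Leclerc, Saleh, Sorensen, Takahashi, Beaumont

By standing in the guild: Obi, Petrov, Achebe, Leclerc, Saleh, Sorensen and Takahashi (Freeman); then Beaumont (Journeyman).
Among Obi, Petrov, Achebe, Leclerc, Saleh, Sorensen and Takahashi, by date of admission to current standing (earlier first): Obi and Petrov (28 Nov 1996) before Achebe (11 Dec 1999) before Leclerc, Saleh and Sorensen (18 Apr 2004) before Takahashi (8 Oct 2004).
Obi and Petrov are each not a past Master, so the next rule applies.
Obi and Petrov both have admission number 464, so the next rule applies.
Among Obi and Petrov, alphabetically by surname: Obi before Petrov.
Leclerc, Saleh and Sorensen are each a past Master, so the next rule applies.
Leclerc, Saleh and Sorensen all have admission number 640, so the next rule applies.
Among Leclerc, Saleh and Sorensen, alphabetically by surname: Leclerc before Saleh before Sorensen.
Full order: Obi, Petrov, Achebe, Leclerc, Saleh, Sorensen, Takahashi, Beaumont.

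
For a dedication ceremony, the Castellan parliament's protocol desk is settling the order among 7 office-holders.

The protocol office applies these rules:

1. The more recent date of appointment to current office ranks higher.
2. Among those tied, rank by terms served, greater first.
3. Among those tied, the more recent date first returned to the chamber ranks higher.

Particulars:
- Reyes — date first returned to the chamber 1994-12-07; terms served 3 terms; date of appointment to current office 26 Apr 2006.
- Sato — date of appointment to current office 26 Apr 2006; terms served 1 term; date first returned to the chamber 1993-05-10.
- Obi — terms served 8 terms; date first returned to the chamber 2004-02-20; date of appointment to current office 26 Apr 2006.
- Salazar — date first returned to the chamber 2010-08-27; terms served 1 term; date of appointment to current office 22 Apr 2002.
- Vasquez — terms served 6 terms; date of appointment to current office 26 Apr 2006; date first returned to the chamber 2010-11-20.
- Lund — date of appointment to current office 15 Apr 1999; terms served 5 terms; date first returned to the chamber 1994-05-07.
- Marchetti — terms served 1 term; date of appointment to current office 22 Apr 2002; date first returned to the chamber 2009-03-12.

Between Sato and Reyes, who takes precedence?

By date of appointment to current office (later first): Obi, Vasquez, Reyes and Sato (each 26 Apr 2006); then Salazar and Marchetti (both 22 Apr 2002); then Lund (15 Apr 1999).
Among Obi, Vasquez, Reyes and Sato, by terms served (higher first): Obi (8 terms) before Vasquez (6 terms) before Reyes (3 terms) before Sato (1 term).
Salazar and Marchetti both have terms served 1 term, so the next rule applies.
Among Salazar and Marchetti, by date first returned to the chamber (later first): Salazar (2010-08-27) before Marchetti (2009-03-12).
So Reyes takes precedence.

Reyes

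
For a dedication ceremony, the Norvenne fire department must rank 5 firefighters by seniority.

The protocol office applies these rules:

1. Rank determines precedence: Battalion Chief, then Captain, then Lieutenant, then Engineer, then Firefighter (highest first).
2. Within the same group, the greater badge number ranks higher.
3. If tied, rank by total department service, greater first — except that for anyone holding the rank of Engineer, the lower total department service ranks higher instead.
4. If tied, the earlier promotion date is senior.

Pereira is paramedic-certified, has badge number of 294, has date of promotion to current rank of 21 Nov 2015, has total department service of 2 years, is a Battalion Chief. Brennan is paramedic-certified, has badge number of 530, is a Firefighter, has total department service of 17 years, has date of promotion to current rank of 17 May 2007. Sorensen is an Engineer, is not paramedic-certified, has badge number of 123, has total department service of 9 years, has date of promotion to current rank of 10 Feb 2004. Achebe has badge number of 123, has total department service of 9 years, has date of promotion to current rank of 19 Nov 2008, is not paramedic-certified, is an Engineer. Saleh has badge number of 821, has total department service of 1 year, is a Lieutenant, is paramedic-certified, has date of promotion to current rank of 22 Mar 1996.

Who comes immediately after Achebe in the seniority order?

By rank: Pereira (Battalion Chief); then Saleh (Lieutenant); then Sorensen and Achebe (Engineer); then Brennan (Firefighter).
Sorensen and Achebe both have badge number 123, so the next rule applies.
Sorensen and Achebe both have total department service 9 years, so the next rule applies.
Among Sorensen and Achebe, by date of promotion to current rank (earlier first): Sorensen (10 Feb 2004) before Achebe (19 Nov 2008).
Order: Pereira, Saleh, Sorensen, Achebe, Brennan.

Brennan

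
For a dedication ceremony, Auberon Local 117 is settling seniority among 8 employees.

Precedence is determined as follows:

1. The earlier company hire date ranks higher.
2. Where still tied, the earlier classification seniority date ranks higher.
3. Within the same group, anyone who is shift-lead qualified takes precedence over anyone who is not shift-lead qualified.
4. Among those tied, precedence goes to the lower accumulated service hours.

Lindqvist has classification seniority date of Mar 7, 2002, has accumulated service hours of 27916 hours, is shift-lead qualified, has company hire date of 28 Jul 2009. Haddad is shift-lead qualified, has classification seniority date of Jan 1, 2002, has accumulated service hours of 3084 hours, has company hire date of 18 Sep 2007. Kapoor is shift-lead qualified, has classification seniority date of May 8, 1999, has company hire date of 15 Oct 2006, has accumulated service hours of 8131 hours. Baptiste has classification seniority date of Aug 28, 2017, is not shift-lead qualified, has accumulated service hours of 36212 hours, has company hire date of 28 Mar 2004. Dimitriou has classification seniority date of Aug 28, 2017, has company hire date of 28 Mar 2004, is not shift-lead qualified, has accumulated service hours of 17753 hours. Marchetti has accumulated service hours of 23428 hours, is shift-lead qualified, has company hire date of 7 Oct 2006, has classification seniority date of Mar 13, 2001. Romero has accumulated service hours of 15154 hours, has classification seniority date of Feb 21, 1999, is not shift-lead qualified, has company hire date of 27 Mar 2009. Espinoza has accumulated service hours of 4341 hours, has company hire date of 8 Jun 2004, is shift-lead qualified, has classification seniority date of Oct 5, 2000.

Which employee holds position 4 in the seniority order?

Marchetti

By company hire date (earlier first): Dimitriou and Baptiste (both 28 Mar 2004); then Espinoza (8 Jun 2004); then Marchetti (7 Oct 2006); then Kapoor (15 Oct 2006); then Haddad (18 Sep 2007); then Romero (27 Mar 2009); then Lindqvist (28 Jul 2009).
Dimitriou and Baptiste both have classification seniority date Aug 28, 2017, so the next rule applies.
Dimitriou and Baptiste are each not shift-lead qualified, so the next rule applies.
Among Dimitriou and Baptiste, by accumulated service hours (lower first): Dimitriou (17753 hours) before Baptiste (36212 hours).
Order: Dimitriou, Baptiste, Espinoza, Marchetti, Kapoor, Haddad, Romero, Lindqvist.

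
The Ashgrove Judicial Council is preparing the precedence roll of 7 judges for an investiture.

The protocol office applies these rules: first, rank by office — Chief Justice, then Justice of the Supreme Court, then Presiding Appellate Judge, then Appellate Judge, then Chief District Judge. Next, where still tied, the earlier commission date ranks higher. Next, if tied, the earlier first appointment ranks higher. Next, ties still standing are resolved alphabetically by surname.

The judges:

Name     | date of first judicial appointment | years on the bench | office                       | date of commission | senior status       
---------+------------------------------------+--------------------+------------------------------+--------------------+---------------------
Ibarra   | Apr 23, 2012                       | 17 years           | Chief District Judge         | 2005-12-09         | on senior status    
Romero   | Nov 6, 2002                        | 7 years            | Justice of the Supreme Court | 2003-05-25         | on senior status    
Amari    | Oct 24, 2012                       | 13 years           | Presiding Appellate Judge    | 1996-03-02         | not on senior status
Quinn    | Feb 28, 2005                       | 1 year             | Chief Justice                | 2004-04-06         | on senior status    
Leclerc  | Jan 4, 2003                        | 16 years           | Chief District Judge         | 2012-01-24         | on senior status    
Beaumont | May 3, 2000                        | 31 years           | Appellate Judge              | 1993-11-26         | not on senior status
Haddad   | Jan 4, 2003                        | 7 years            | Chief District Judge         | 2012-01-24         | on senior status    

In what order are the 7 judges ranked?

By office: Quinn (Chief Justice); then Romero (Justice of the Supreme Court); then Amari (Presiding Appellate Judge); then Beaumont (Appellate Judge); then Ibarra, Haddad and Leclerc (Chief District Judge).
Among Ibarra, Haddad and Leclerc, by date of commission (earlier first): Ibarra (2005-12-09) before Haddad and Leclerc (2012-01-24).
Haddad and Leclerc both have date of first judicial appointment Jan 4, 2003, so the next rule applies.
Among Haddad and Leclerc, alphabetically by surname: Haddad before Leclerc.
Full order: Quinn, Romero, Amari, Beaumont, Ibarra, Haddad, Leclerc.

Quinn, Romero, Amari, Beaumont, Ibarra, Haddad, Leclerc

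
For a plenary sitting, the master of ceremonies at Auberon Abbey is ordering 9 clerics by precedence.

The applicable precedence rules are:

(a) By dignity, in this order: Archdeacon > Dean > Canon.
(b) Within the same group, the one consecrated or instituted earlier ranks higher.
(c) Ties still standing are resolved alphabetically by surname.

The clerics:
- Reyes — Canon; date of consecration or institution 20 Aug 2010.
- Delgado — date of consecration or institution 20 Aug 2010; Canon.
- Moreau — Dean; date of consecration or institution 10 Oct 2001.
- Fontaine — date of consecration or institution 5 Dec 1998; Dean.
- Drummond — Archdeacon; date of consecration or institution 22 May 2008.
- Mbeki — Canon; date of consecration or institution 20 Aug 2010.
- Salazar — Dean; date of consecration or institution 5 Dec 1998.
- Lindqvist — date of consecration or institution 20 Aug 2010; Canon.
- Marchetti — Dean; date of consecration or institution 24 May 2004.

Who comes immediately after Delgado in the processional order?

By dignity: Drummond (Archdeacon); then Fontaine, Salazar, Moreau and Marchetti (Dean); then Delgado, Lindqvist, Mbeki and Reyes (Canon).
Among Fontaine, Salazar, Moreau and Marchetti, by date of consecration or institution (earlier first): Fontaine and Salazar (5 Dec 1998) before Moreau (10 Oct 2001) before Marchetti (24 May 2004).
Among Fontaine and Salazar, alphabetically by surname: Fontaine before Salazar.
Delgado, Lindqvist, Mbeki and Reyes all have date of consecration or institution 20 Aug 2010, so the next rule applies.
Among Delgado, Lindqvist, Mbeki and Reyes, alphabetically by surname: Delgado before Lindqvist before Mbeki before Reyes.
Order: Drummond, Fontaine, Salazar, Moreau, Marchetti, Delgado, Lindqvist, Mbeki, Reyes.

Lindqvist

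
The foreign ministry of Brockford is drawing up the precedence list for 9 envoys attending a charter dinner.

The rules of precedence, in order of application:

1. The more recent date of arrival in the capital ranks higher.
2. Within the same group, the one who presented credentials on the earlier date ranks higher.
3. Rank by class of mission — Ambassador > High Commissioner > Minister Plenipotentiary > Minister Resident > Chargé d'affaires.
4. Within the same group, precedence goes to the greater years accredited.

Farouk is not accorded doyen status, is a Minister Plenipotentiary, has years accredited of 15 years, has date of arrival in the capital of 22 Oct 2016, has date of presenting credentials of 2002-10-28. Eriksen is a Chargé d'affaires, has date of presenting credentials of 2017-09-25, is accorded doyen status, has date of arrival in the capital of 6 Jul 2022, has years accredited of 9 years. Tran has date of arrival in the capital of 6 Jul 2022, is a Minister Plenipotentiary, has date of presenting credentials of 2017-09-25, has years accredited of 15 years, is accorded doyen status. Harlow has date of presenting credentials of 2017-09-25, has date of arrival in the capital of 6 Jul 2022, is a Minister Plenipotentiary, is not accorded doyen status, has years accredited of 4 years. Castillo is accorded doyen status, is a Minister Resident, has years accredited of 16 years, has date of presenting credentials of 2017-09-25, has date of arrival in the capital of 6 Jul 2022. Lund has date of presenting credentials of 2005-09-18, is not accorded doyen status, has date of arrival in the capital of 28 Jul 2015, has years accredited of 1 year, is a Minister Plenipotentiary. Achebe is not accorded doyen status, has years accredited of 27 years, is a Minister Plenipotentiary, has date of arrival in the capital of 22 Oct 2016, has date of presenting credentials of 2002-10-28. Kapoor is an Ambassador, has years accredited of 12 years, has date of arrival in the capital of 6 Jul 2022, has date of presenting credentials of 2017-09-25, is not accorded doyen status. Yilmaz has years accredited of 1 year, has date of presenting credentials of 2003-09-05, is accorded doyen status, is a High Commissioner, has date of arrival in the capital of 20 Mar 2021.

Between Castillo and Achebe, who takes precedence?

Castillo

By date of arrival in the capital (later first): Kapoor, Tran, Harlow, Castillo and Eriksen (each 6 Jul 2022); then Yilmaz (20 Mar 2021); then Achebe and Farouk (both 22 Oct 2016); then Lund (28 Jul 2015).
Kapoor, Tran, Harlow, Castillo and Eriksen all have date of presenting credentials 2017-09-25, so the next rule applies.
Among Kapoor, Tran, Harlow, Castillo and Eriksen, by class of mission: Kapoor (Ambassador) before Tran and Harlow (Minister Plenipotentiary) before Castillo (Minister Resident) before Eriksen (Chargé d'affaires).
Among Tran and Harlow, by years accredited (higher first): Tran (15 years) before Harlow (4 years).
Achebe and Farouk both have date of presenting credentials 2002-10-28, so the next rule applies.
Achebe and Farouk are each Minister Plenipotentiary, so the next rule applies.
Among Achebe and Farouk, by years accredited (higher first): Achebe (27 years) before Farouk (15 years).
So Castillo takes precedence.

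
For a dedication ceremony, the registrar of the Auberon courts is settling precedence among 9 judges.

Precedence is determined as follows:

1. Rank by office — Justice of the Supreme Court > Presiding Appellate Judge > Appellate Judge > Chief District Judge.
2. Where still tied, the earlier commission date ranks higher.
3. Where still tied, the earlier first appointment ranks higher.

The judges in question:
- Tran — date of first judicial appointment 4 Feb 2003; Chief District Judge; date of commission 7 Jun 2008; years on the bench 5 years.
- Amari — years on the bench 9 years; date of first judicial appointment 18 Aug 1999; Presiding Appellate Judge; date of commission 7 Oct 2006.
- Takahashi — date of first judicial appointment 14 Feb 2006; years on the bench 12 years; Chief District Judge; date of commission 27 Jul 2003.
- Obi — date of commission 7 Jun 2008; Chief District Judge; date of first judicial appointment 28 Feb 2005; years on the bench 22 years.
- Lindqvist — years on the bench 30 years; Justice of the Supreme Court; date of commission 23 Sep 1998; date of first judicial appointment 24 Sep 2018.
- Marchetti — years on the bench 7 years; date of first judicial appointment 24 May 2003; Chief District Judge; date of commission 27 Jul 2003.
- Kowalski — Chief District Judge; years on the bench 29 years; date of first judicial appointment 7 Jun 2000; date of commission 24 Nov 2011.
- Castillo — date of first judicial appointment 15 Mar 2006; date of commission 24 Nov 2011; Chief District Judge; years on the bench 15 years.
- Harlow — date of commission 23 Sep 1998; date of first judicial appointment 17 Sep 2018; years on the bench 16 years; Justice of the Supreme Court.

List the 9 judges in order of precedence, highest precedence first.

Harlow, Lindqvist, Amari, Marchetti, Takahashi, Tran, Obi, Kowalski, Castillo

By office: Harlow and Lindqvist (Justice of the Supreme Court); then Amari (Presiding Appellate Judge); then Marchetti, Takahashi, Tran, Obi, Kowalski and Castillo (Chief District Judge).
Harlow and Lindqvist both have date of commission 23 Sep 1998, so the next rule applies.
Among Harlow and Lindqvist, by date of first judicial appointment (earlier first): Harlow (17 Sep 2018) before Lindqvist (24 Sep 2018).
Among Marchetti, Takahashi, Tran, Obi, Kowalski and Castillo, by date of commission (earlier first): Marchetti and Takahashi (27 Jul 2003) before Tran and Obi (7 Jun 2008) before Kowalski and Castillo (24 Nov 2011).
Among Marchetti and Takahashi, by date of first judicial appointment (earlier first): Marchetti (24 May 2003) before Takahashi (14 Feb 2006).
Among Tran and Obi, by date of first judicial appointment (earlier first): Tran (4 Feb 2003) before Obi (28 Feb 2005).
Among Kowalski and Castillo, by date of first judicial appointment (earlier first): Kowalski (7 Jun 2000) before Castillo (15 Mar 2006).
Full order: Harlow, Lindqvist, Amari, Marchetti, Takahashi, Tran, Obi, Kowalski, Castillo.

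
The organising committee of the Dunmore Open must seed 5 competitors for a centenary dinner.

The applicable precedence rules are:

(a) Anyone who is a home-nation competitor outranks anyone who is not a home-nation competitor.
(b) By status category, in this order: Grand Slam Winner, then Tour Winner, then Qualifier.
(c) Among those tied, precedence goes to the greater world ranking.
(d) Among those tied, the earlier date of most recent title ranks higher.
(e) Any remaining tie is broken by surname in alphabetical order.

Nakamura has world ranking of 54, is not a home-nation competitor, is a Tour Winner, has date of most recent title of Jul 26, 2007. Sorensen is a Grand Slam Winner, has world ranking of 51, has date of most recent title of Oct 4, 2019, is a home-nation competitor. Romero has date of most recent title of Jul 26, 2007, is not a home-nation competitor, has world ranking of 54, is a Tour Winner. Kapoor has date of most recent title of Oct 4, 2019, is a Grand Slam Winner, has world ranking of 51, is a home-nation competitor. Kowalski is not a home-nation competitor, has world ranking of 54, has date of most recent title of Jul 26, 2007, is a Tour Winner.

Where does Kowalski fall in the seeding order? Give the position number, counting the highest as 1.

By the first rule: Kapoor and Sorensen (both a home-nation competitor); then Kowalski, Nakamura and Romero (each not a home-nation competitor).
Kapoor and Sorensen are each Grand Slam Winner, so the next rule applies.
Kapoor and Sorensen both have world ranking 51, so the next rule applies.
Kapoor and Sorensen both have date of most recent title Oct 4, 2019, so the next rule applies.
Among Kapoor and Sorensen, alphabetically by surname: Kapoor before Sorensen.
Kowalski, Nakamura and Romero are each Tour Winner, so the next rule applies.
Kowalski, Nakamura and Romero all have world ranking 54, so the next rule applies.
Kowalski, Nakamura and Romero all have date of most recent title Jul 26, 2007, so the next rule applies.
Among Kowalski, Nakamura and Romero, alphabetically by surname: Kowalski before Nakamura before Romero.
Order: Kapoor, Sorensen, Kowalski, Nakamura, Romero. So position 3.

3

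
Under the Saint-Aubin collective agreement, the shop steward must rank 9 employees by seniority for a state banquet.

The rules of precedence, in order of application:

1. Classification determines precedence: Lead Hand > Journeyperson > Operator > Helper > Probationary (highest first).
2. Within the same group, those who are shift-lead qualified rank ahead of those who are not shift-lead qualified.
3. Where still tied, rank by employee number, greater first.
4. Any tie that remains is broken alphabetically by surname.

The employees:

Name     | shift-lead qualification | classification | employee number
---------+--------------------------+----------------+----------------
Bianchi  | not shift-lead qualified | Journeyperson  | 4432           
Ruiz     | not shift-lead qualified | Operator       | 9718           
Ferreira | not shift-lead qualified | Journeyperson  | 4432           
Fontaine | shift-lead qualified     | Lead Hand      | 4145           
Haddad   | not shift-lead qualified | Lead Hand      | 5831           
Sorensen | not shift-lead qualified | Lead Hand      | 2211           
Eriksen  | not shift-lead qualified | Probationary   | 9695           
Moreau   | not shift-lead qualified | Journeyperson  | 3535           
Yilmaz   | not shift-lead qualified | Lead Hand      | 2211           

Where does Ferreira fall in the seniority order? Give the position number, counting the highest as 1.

By classification: Fontaine, Haddad, Sorensen and Yilmaz (Lead Hand); then Bianchi, Ferreira and Moreau (Journeyperson); then Ruiz (Operator); then Eriksen (Probationary).
Among Fontaine, Haddad, Sorensen and Yilmaz, shift-lead qualified before not shift-lead qualified: Fontaine (shift-lead qualified) before Haddad, Sorensen and Yilmaz (not shift-lead qualified).
Among Haddad, Sorensen and Yilmaz, by employee number (higher first): Haddad (5831) before Sorensen and Yilmaz (2211).
Among Sorensen and Yilmaz, alphabetically by surname: Sorensen before Yilmaz.
Bianchi, Ferreira and Moreau are each not shift-lead qualified, so the next rule applies.
Among Bianchi, Ferreira and Moreau, by employee number (higher first): Bianchi and Ferreira (4432) before Moreau (3535).
Among Bianchi and Ferreira, alphabetically by surname: Bianchi before Ferreira.
Order: Fontaine, Haddad, Sorensen, Yilmaz, Bianchi, Ferreira, Moreau, Ruiz, Eriksen. So position 6.

6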